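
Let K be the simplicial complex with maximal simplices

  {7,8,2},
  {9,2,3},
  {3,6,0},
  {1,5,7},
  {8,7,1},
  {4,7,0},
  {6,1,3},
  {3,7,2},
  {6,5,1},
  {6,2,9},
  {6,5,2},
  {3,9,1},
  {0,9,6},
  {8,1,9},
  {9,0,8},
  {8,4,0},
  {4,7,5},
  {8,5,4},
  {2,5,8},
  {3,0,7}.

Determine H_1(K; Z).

We work with the vertex ordering 0 < 1 < 2 < 3 < 4 < 5 < 6 < 7 < 8 < 9. The simplices of K, each written with vertices in increasing order, are:

  0-simplices (10): [0], [1], [2], [3], [4], [5], [6], [7], [8], [9]
  1-simplices (30): (30 of them)
  2-simplices (20): (20 of them)

giving chain groups C_0 ≅ Z^10, C_1 ≅ Z^30, C_2 ≅ Z^20.

The boundary map ∂_1: C_1 → C_0 sends each edge [p,q] (with p < q) to q − p.
The 10×30 boundary matrix has rank 9 and Smith normal form diag(1,1,1,1,1,1,1,1,1).

Boundary ∂_2: C_2 → C_1 acts by ∂[p,q,r] = [q,r] − [p,r] + [p,q]. For instance
  ∂[4,5,8] = [5,8] − [4,8] + [4,5],
  ∂[0,6,9] = [6,9] − [0,9] + [0,6].
As a 30×20 matrix over Z this has rank 20, with invariant factors (1,1,1,1,1,1,1,1,1,1,1,1,1,1,1,1,1,1,1,2).

Computing H_k = (kernel of ∂_k) / (image of ∂_{k+1}):

  H_1: rank ker ∂_1 − rank ∂_2 = (30 − 9) − 20 = 1, and ∂_2 has invariant factor 2 > 1, so H_1 = Z ⊕ Z/2Z.

H_1 = Z ⊕ Z/2Z.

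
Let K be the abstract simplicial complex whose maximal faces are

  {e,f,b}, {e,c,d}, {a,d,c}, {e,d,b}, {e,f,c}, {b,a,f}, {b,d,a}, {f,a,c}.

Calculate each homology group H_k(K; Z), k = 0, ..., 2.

H_0 ≅ Z,  H_1 = 0,  H_2 ≅ Z.

Fix the vertex order a < b < c < d < e < f and write every simplex with vertices in increasing order. Then dim K = 2 and the simplices of K are:

  0-simplices (6): a, b, c, d, e, f
  1-simplices (12): ab, ac, ad, af, bd, be, bf, cd, ce, cf, de, ef
  2-simplices (8): abd, abf, acd, acf, bde, bef, cde, cef

giving chain groups C_0 ≅ Z^6, C_1 ≅ Z^12, C_2 ≅ Z^8.

∂_1: C_1 → C_0 sends each edge [p,q] (with p < q) to q − p.
The 6×12 boundary matrix has rank 5 and Smith normal form diag(1,1,1,1,1).

The boundary map ∂_2: C_2 → C_1 sends each 2-simplex [p,q,r] to [q,r] − [p,r] + [p,q]. For instance
  ∂acd = cd − ad + ac,
  ∂bef = ef − bf + be.
The 12×8 boundary matrix has rank 7 and Smith normal form diag(1,1,1,1,1,1,1).

Now H_k = ker ∂_k / im ∂_{k+1}, so:

  H_0: rank C_0 − rank ∂_1 = 6 − 5 = 1, and the invariant factors of ∂_1 are all 1, so H_0 ≅ Z.
  H_1: rank ker ∂_1 − rank ∂_2 = (12 − 5) − 7 = 0, and the invariant factors of ∂_2 are all 1, so H_1 ≅ 0.
  H_2: rank ker ∂_2 − rank ∂_3 = (8 − 7) − 0 = 1, and there is no ∂_3, so H_2 ≅ Z.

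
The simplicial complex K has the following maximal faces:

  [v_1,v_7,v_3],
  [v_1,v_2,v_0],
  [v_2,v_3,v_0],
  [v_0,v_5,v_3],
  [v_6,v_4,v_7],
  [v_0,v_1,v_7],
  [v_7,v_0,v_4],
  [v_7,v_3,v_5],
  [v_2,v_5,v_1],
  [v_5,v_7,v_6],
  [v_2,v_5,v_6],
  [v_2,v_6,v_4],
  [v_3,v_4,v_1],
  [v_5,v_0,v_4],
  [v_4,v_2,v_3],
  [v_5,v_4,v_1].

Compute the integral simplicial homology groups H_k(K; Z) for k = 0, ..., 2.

Order the vertices as v_0 < v_1 < v_2 < v_3 < v_4 < v_5 < v_6 < v_7. Listing each simplex with vertices in this order, K has dimension 2 with simplices:

  0-simplices (8): [v_0], [v_1], [v_2], [v_3], [v_4], [v_5], [v_6], [v_7]
  1-simplices (24): (24 of them)
  2-simplices (16): (16 of them)

Hence C_0 ≅ Z^8, C_1 ≅ Z^24, C_2 ≅ Z^16.

∂_1: C_1 → C_0 maps an edge to its endpoints' difference, ∂[p,q] = q − p.
The 8×24 boundary matrix has rank 7 and Smith normal form diag(1,1,1,1,1,1,1).

∂_2: C_2 → C_1 maps a triangle to the signed sum of its edges. For instance
  ∂[v_0,v_1,v_7] = [v_1,v_7] − [v_0,v_7] + [v_0,v_1],
  ∂[v_1,v_3,v_4] = [v_3,v_4] − [v_1,v_4] + [v_1,v_3].
This gives a 24×16 integer matrix of rank 15; reducing to Smith normal form yields diagonal entries (1,1,1,1,1,1,1,1,1,1,1,1,1,1,1).

Computing H_k = (kernel of ∂_k) / (image of ∂_{k+1}):

  H_0: rank C_0 − rank ∂_1 = 8 − 7 = 1, and the invariant factors of ∂_1 are all 1, so H_0 = Z.
  H_1: rank ker ∂_1 − rank ∂_2 = (24 − 7) − 15 = 2, and the invariant factors of ∂_2 are all 1, so H_1 = Z^2.
  H_2: rank ker ∂_2 − rank ∂_3 = (16 − 15) − 0 = 1, and there is no ∂_3, so H_2 = Z.

As a check, the Euler characteristic is 8 − 24 + 16 = 0, which agrees with 1 − 2 + 1 = 0.
(K is a triangulation of the torus T^2.)

H_0 = Z,  H_1 = Z^2,  H_2 = Z.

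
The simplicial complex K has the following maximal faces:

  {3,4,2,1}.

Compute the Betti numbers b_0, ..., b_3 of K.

b_0 = 1, b_1 = 0, b_2 = 0, b_3 = 0.

Take the total order 1 < 2 < 3 < 4 on the vertex set. Then K (dimension 3) consists of the simplices:

  0-simplices (4): [1], [2], [3], [4]
  1-simplices (6): [1,2], [1,3], [1,4], [2,3], [2,4], [3,4]
  2-simplices (4): [1,2,3], [1,2,4], [1,3,4], [2,3,4]
  3-simplices (1): [1,2,3,4]

so the chain groups are C_0 ≅ Z^4, C_1 ≅ Z^6, C_2 ≅ Z^4, C_3 ≅ Z^1.

Boundary ∂_1: C_1 → C_0 is given by ∂[p,q] = [q] − [p]. For instance
  ∂[1,2] = [2] − [1].
This gives a 4×6 integer matrix of rank 3; reducing to Smith normal form yields diagonal entries (1,1,1).

Boundary ∂_2: C_2 → C_1 maps a triangle to the signed sum of its edges. For instance
  ∂[1,3,4] = [3,4] − [1,4] + [1,3],
  ∂[1,2,4] = [2,4] − [1,4] + [1,2].
As a 6×4 matrix over Z this has rank 3, with invariant factors (1,1,1).

Boundary ∂_3: C_3 → C_2 sends each 3-simplex σ to the alternating sum Σ_i (−1)^i (σ with its i-th vertex removed). For instance
  ∂[1,2,3,4] = [2,3,4] − [1,3,4] + [1,2,4] − [1,2,3].
As a 4×1 matrix over Z this has rank 1, with invariant factors (1).

Reading off H_k = ker ∂_k / im ∂_{k+1}:

  H_0: rank C_0 − rank ∂_1 = 4 − 3 = 1, and the invariant factors of ∂_1 are all 1, so H_0 = Z.
  H_1: rank ker ∂_1 − rank ∂_2 = (6 − 3) − 3 = 0, and the invariant factors of ∂_2 are all 1, so H_1 = 0.
  H_2: rank ker ∂_2 − rank ∂_3 = (4 − 3) − 1 = 0, and the invariant factors of ∂_3 are all 1, so H_2 = 0.
  H_3: rank ker ∂_3 − rank ∂_4 = (1 − 1) − 0 = 0, and there is no ∂_4, so H_3 = 0.

As a check, the Euler characteristic is 4 − 6 + 4 − 1 = 1, which agrees with 1 − 0 + 0 − 0 = 1.
(K is a triangulation of the 3-simplex.)

Hence the Betti numbers are b_0 = 1, b_1 = 0, b_2 = 0, b_3 = 0.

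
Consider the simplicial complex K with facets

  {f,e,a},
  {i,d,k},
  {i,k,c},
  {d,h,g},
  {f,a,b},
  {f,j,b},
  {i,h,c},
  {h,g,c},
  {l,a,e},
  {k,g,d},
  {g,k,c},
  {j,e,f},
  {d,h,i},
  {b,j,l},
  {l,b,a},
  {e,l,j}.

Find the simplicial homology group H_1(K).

H_1 = 0.

Take the total order a < b < c < d < e < f < g < h < i < j < k < l on the vertex set. Then K (dimension 2) consists of the simplices:

  0-simplices (12): a, b, c, d, e, f, g, h, i, j, k, l
  1-simplices (24): ab, ae, af, al, bf, bj, bl, cg, ch, ci, ck, dg, dh, di, dk, ef, ej, el, fj, gh, gk, hi, ik, jl
  2-simplices (16): abf, abl, aef, ael, bfj, bjl, cgh, cgk, chi, cik, dgh, dgk, dhi, dik, efj, ejl

giving chain groups C_0 ≅ Z^12, C_1 ≅ Z^24, C_2 ≅ Z^16.

Boundary ∂_1: C_1 → C_0 maps an edge to its endpoints' difference, ∂[p,q] = q − p. For instance
  ∂gk = k − g.
The 12×24 boundary matrix has rank 10 and Smith normal form diag(1,1,1,1,1,1,1,1,1,1).

The boundary map ∂_2: C_2 → C_1 maps a triangle to the signed sum of its edges. For instance
  ∂dhi = hi − di + dh,
  ∂ael = el − al + ae.
The resulting 24×16 matrix has rank 14, and its Smith normal form has invariant factors (1,1,1,1,1,1,1,1,1,1,1,1,1,1).

From H_k ≅ ker(∂_k) / im(∂_{k+1}) we obtain:

  H_1: rank ker ∂_1 − rank ∂_2 = (24 − 10) − 14 = 0, and the invariant factors of ∂_2 are all 1, so H_1 ≅ 0.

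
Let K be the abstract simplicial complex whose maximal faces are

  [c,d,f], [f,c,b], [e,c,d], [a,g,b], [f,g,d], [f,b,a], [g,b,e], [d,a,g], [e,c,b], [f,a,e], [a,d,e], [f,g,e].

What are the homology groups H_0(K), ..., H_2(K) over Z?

Fix the vertex order a < b < c < d < e < f < g and write every simplex with vertices in increasing order. Then dim K = 2 and the simplices of K are:

  0-simplices (7): a, b, c, d, e, f, g
  1-simplices (18): ab, ad, ae, af, ag, bc, be, bf, bg, cd, ce, cf, de, df, dg, ef, eg, fg
  2-simplices (12): abf, abg, ade, adg, aef, bce, bcf, beg, cde, cdf, dfg, efg

giving chain groups C_0 ≅ Z^7, C_1 ≅ Z^18, C_2 ≅ Z^12.

∂_1: C_1 → C_0 maps an edge to its endpoints' difference, ∂[p,q] = q − p. For instance
  ∂df = f − d.
This gives a 7×18 integer matrix of rank 6; reducing to Smith normal form yields diagonal entries (1,1,1,1,1,1).

Boundary ∂_2: C_2 → C_1 acts by ∂[p,q,r] = [q,r] − [p,r] + [p,q]. For instance
  ∂abf = bf − af + ab,
  ∂ade = de − ae + ad.
The resulting 18×12 matrix has rank 12, and its Smith normal form has invariant factors (1,1,1,1,1,1,1,1,1,1,1,2).

Reading off H_k = ker ∂_k / im ∂_{k+1}:

  H_0: rank C_0 − rank ∂_1 = 7 − 6 = 1, and the invariant factors of ∂_1 are all 1, so H_0 = Z.
  H_1: rank ker ∂_1 − rank ∂_2 = (18 − 6) − 12 = 0, and ∂_2 has invariant factor 2 > 1, so H_1 = Z/2.
  H_2: rank ker ∂_2 − rank ∂_3 = (12 − 12) − 0 = 0, and there is no ∂_3, so H_2 = 0.

(K is a triangulation of the real projective plane RP^2.)

H_0 = Z,  H_1 = Z/2,  H_2 = 0.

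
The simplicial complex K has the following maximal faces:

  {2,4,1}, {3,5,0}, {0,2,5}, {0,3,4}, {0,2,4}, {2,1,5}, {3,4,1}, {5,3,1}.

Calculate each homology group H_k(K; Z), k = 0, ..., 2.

Take the total order 0 < 1 < 2 < 3 < 4 < 5 on the vertex set. Then K (dimension 2) consists of the simplices:

  0-simplices (6): [0], [1], [2], [3], [4], [5]
  1-simplices (12): [0,2], [0,3], [0,4], [0,5], [1,2], [1,3], [1,4], [1,5], [2,4], [2,5], [3,4], [3,5]
  2-simplices (8): [0,2,4], [0,2,5], [0,3,4], [0,3,5], [1,2,4], [1,2,5], [1,3,4], [1,3,5]

so the chain groups are C_0 ≅ Z^6, C_1 ≅ Z^12, C_2 ≅ Z^8.

The boundary map ∂_1: C_1 → C_0 sends each edge [p,q] (with p < q) to q − p. For instance
  ∂[1,4] = [4] − [1].
The resulting 6×12 matrix has rank 5, and its Smith normal form has invariant factors (1,1,1,1,1).

∂_2: C_2 → C_1 acts by ∂[p,q,r] = [q,r] − [p,r] + [p,q]. For instance
  ∂[0,2,5] = [2,5] − [0,5] + [0,2],
  ∂[1,3,4] = [3,4] − [1,4] + [1,3].
This gives a 12×8 integer matrix of rank 7; reducing to Smith normal form yields diagonal entries (1,1,1,1,1,1,1).

Reading off H_k = ker ∂_k / im ∂_{k+1}:

  H_0: rank C_0 − rank ∂_1 = 6 − 5 = 1, and the invariant factors of ∂_1 are all 1, so H_0 ≅ Z.
  H_1: rank ker ∂_1 − rank ∂_2 = (12 − 5) − 7 = 0, and the invariant factors of ∂_2 are all 1, so H_1 ≅ 0.
  H_2: rank ker ∂_2 − rank ∂_3 = (8 − 7) − 0 = 1, and there is no ∂_3, so H_2 ≅ Z.

As a check, the Euler characteristic is 6 − 12 + 8 = 2, which agrees with 1 − 0 + 1 = 2.

H_0 = Z,  H_1 = 0,  H_2 = Z.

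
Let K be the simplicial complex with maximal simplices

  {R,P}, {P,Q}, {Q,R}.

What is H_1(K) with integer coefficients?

Order the vertices as P < Q < R. Listing each simplex with vertices in this order, K has dimension 1 with simplices:

  0-simplices (3): P, Q, R
  1-simplices (3): PQ, PR, QR

giving chain groups C_0 ≅ Z^3, C_1 ≅ Z^3.

The boundary map ∂_1: C_1 → C_0 maps an edge to its endpoints' difference, ∂[p,q] = q − p. For instance
  ∂PQ = Q − P.
The 3×3 boundary matrix has rank 2 and Smith normal form diag(1,1).

Computing H_k = (kernel of ∂_k) / (image of ∂_{k+1}):

  H_1: rank ker ∂_1 − rank ∂_2 = (3 − 2) − 0 = 1, and there is no ∂_2, so H_1 ≅ Z.

(K is a triangulation of the circle S^1.)

H_1 ≅ Z.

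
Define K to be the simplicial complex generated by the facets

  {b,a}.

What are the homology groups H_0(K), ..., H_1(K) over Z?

Order the vertices as a < b. Listing each simplex with vertices in this order, K has dimension 1 with simplices:

  0-simplices (2): a, b
  1-simplices (1): ab

so the chain groups are C_0 ≅ Z^2, C_1 ≅ Z^1.

∂_1: C_1 → C_0 is given by ∂[p,q] = [q] − [p]. For instance
  ∂ab = b − a.
The 2×1 boundary matrix has rank 1 and Smith normal form diag(1).

From H_k ≅ ker(∂_k) / im(∂_{k+1}) we obtain:

  H_0: rank C_0 − rank ∂_1 = 2 − 1 = 1, and the invariant factors of ∂_1 are all 1, so H_0 ≅ Z.
  H_1: rank ker ∂_1 − rank ∂_2 = (1 − 1) − 0 = 0, and there is no ∂_2, so H_1 ≅ 0.

H_0 = Z,  H_1 = 0.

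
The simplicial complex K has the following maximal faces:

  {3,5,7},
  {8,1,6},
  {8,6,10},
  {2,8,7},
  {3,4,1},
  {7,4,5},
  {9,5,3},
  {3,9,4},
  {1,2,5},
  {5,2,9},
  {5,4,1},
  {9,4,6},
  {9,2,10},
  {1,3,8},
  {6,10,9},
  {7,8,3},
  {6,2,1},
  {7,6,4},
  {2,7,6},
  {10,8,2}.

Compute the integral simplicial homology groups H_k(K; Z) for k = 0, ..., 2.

Order the vertices as 1 < 2 < 3 < 4 < 5 < 6 < 7 < 8 < 9 < 10. Listing each simplex with vertices in this order, K has dimension 2 with simplices:

  0-simplices (10): [1], [2], [3], [4], [5], [6], [7], [8], [9], [10]
  1-simplices (30): (30 of them)
  2-simplices (20): (20 of them)

giving chain groups C_0 ≅ Z^10, C_1 ≅ Z^30, C_2 ≅ Z^20.

The boundary map ∂_1: C_1 → C_0 maps an edge to its endpoints' difference, ∂[p,q] = q − p.
The 10×30 boundary matrix has rank 9 and Smith normal form diag(1,1,1,1,1,1,1,1,1).

The boundary map ∂_2: C_2 → C_1 maps a triangle to the signed sum of its edges. For instance
  ∂[3,5,7] = [5,7] − [3,7] + [3,5],
  ∂[1,6,8] = [6,8] − [1,8] + [1,6].
As a 30×20 matrix over Z this has rank 20, with invariant factors (1,1,1,1,1,1,1,1,1,1,1,1,1,1,1,1,1,1,1,2).

Computing H_k = (kernel of ∂_k) / (image of ∂_{k+1}):

  H_0: rank C_0 − rank ∂_1 = 10 − 9 = 1, and the invariant factors of ∂_1 are all 1, so H_0 = Z.
  H_1: rank ker ∂_1 − rank ∂_2 = (30 − 9) − 20 = 1, and ∂_2 has invariant factor 2 > 1, so H_1 = Z × Z/2.
  H_2: rank ker ∂_2 − rank ∂_3 = (20 − 20) − 0 = 0, and there is no ∂_3, so H_2 = 0.

H_0 ≅ Z,  H_1 ≅ Z × Z/2,  H_2 = 0.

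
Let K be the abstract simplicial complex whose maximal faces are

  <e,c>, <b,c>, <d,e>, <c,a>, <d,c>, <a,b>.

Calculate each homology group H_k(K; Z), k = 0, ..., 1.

H_0 ≅ Z,  H_1 ≅ Z^2.

Fix the vertex order a < b < c < d < e and write every simplex with vertices in increasing order. Then dim K = 1 and the simplices of K are:

  0-simplices (5): a, b, c, d, e
  1-simplices (6): ab, ac, bc, cd, ce, de

so the chain groups are C_0 ≅ Z^5, C_1 ≅ Z^6.

The boundary map ∂_1: C_1 → C_0 maps an edge to its endpoints' difference, ∂[p,q] = q − p. For instance
  ∂de = e − d.
This gives a 5×6 integer matrix of rank 4; reducing to Smith normal form yields diagonal entries (1,1,1,1).

From H_k ≅ ker(∂_k) / im(∂_{k+1}) we obtain:

  H_0: rank C_0 − rank ∂_1 = 5 − 4 = 1, and the invariant factors of ∂_1 are all 1, so H_0 ≅ Z.
  H_1: rank ker ∂_1 − rank ∂_2 = (6 − 4) − 0 = 2, and there is no ∂_2, so H_1 ≅ Z^2.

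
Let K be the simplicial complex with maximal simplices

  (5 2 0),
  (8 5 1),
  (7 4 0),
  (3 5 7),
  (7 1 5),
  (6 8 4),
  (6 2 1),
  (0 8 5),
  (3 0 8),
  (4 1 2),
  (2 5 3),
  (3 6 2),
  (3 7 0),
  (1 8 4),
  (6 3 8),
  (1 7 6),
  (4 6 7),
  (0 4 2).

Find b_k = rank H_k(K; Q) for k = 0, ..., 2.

b_0 = 1, b_1 = 1, b_2 = 0.

We work with the vertex ordering 0 < 1 < 2 < 3 < 4 < 5 < 6 < 7 < 8. The simplices of K, each written with vertices in increasing order, are:

  0-simplices (9): [0], [1], [2], [3], [4], [5], [6], [7], [8]
  1-simplices (27): (27 of them)
  2-simplices (18): [0,2,4], [0,2,5], [0,3,7], [0,3,8], [0,4,7], [0,5,8], [1,2,4], [1,2,6], [1,4,8], [1,5,7], [1,5,8], [1,6,7], [2,3,5], [2,3,6], [3,5,7], [3,6,8], [4,6,7], [4,6,8]

giving chain groups C_0 ≅ Z^9, C_1 ≅ Z^27, C_2 ≅ Z^18.

Boundary ∂_1: C_1 → C_0 maps an edge to its endpoints' difference, ∂[p,q] = q − p. For instance
  ∂[1,4] = [4] − [1].
The 9×27 boundary matrix has rank 8 and Smith normal form diag(1,1,1,1,1,1,1,1).

The boundary map ∂_2: C_2 → C_1 acts by ∂[p,q,r] = [q,r] − [p,r] + [p,q]. For instance
  ∂[1,2,4] = [2,4] − [1,4] + [1,2],
  ∂[1,5,8] = [5,8] − [1,8] + [1,5].
The 27×18 boundary matrix has rank 18 and Smith normal form diag(1,1,1,1,1,1,1,1,1,1,1,1,1,1,1,1,1,2).

Reading off H_k = ker ∂_k / im ∂_{k+1}:

  H_0: rank C_0 − rank ∂_1 = 9 − 8 = 1, and the invariant factors of ∂_1 are all 1, so H_0 ≅ Z.
  H_1: rank ker ∂_1 − rank ∂_2 = (27 − 8) − 18 = 1, and ∂_2 has invariant factor 2 > 1, so H_1 ≅ Z × Z/2.
  H_2: rank ker ∂_2 − rank ∂_3 = (18 − 18) − 0 = 0, and there is no ∂_3, so H_2 ≅ 0.

Hence the Betti numbers are b_0 = 1, b_1 = 1, b_2 = 0.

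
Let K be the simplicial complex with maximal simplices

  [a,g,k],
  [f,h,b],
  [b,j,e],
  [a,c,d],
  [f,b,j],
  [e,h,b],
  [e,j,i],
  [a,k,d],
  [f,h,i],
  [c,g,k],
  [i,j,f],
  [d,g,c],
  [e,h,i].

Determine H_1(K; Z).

H_1 ≅ Z.

Order the vertices as a < b < c < d < e < f < g < h < i < j < k. Listing each simplex with vertices in this order, K has dimension 2 with simplices:

  0-simplices (11): a, b, c, d, e, f, g, h, i, j, k
  1-simplices (22): ac, ad, ag, ak, be, bf, bh, bj, cd, cg, ck, dg, dk, eh, ei, ej, fh, fi, fj, gk, hi, ij
  2-simplices (13): acd, adk, agk, beh, bej, bfh, bfj, cdg, cgk, ehi, eij, fhi, fij

so the chain groups are C_0 ≅ Z^11, C_1 ≅ Z^22, C_2 ≅ Z^13.

The boundary map ∂_1: C_1 → C_0 sends each edge [p,q] (with p < q) to q − p. For instance
  ∂ej = j − e.
The resulting 11×22 matrix has rank 9, and its Smith normal form has invariant factors (1,1,1,1,1,1,1,1,1).

Boundary ∂_2: C_2 → C_1 sends each 2-simplex [p,q,r] to [q,r] − [p,r] + [p,q]. For instance
  ∂cgk = gk − ck + cg,
  ∂beh = eh − bh + be.
This gives a 22×13 integer matrix of rank 12; reducing to Smith normal form yields diagonal entries (1,1,1,1,1,1,1,1,1,1,1,1).

Computing H_k = (kernel of ∂_k) / (image of ∂_{k+1}):

  H_1: rank ker ∂_1 − rank ∂_2 = (22 − 9) − 12 = 1, and the invariant factors of ∂_2 are all 1, so H_1 ≅ Z.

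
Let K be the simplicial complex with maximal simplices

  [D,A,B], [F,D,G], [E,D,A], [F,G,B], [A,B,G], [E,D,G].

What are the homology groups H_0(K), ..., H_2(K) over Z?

We work with the vertex ordering A < B < D < E < F < G. The simplices of K, each written with vertices in increasing order, are:

  0-simplices (6): A, B, D, E, F, G
  1-simplices (12): AB, AD, AE, AG, BD, BF, BG, DE, DF, DG, EG, FG
  2-simplices (6): ABD, ABG, ADE, BFG, DEG, DFG

so the chain groups are C_0 ≅ Z^6, C_1 ≅ Z^12, C_2 ≅ Z^6.

Boundary ∂_1: C_1 → C_0 is given by ∂[p,q] = [q] − [p]. For instance
  ∂EG = G − E.
As a 6×12 matrix over Z this has rank 5, with invariant factors (1,1,1,1,1).

Boundary ∂_2: C_2 → C_1 acts by ∂[p,q,r] = [q,r] − [p,r] + [p,q]. For instance
  ∂ABG = BG − AG + AB,
  ∂BFG = FG − BG + BF.
As a 12×6 matrix over Z this has rank 6, with invariant factors (1,1,1,1,1,1).

Now H_k = ker ∂_k / im ∂_{k+1}, so:

  H_0: rank C_0 − rank ∂_1 = 6 − 5 = 1, and the invariant factors of ∂_1 are all 1, so H_0 ≅ Z.
  H_1: rank ker ∂_1 − rank ∂_2 = (12 − 5) − 6 = 1, and the invariant factors of ∂_2 are all 1, so H_1 ≅ Z.
  H_2: rank ker ∂_2 − rank ∂_3 = (6 − 6) − 0 = 0, and there is no ∂_3, so H_2 ≅ 0.

(K is a triangulation of the cylinder S^1 x I.)

H_0 = Z,  H_1 = Z,  H_2 = 0.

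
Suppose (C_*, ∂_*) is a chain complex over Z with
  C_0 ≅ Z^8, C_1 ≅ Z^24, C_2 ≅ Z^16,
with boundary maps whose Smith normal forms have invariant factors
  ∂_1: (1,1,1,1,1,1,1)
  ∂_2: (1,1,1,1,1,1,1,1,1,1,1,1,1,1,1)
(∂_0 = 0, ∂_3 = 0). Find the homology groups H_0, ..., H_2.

H_0: b_0 = 8 − 0 − 7 = 1; torsion from ∂_1 factors > 1: none. So H_0 = Z.
H_1: b_1 = 24 − 7 − 15 = 2; torsion from ∂_2 factors > 1: none. So H_1 = Z^2.
H_2: b_2 = 16 − 15 − 0 = 1; torsion from ∂_3 factors > 1: none. So H_2 = Z.

H_0 = Z,  H_1 = Z^2,  H_2 = Z.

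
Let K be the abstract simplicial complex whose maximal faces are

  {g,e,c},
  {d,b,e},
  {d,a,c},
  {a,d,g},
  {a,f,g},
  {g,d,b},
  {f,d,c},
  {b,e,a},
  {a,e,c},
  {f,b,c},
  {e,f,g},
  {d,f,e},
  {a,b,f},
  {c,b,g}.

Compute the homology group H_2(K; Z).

Fix the vertex order a < b < c < d < e < f < g and write every simplex with vertices in increasing order. Then dim K = 2 and the simplices of K are:

  0-simplices (7): a, b, c, d, e, f, g
  1-simplices (21): ab, ac, ad, ae, af, ag, bc, bd, be, bf, bg, cd, ce, cf, cg, de, df, dg, ef, eg, fg
  2-simplices (14): abe, abf, acd, ace, adg, afg, bcf, bcg, bde, bdg, cdf, ceg, def, efg

so the chain groups are C_0 ≅ Z^7, C_1 ≅ Z^21, C_2 ≅ Z^14.

Boundary ∂_1: C_1 → C_0 maps an edge to its endpoints' difference, ∂[p,q] = q − p. For instance
  ∂cg = g − c.
The 7×21 boundary matrix has rank 6 and Smith normal form diag(1,1,1,1,1,1).

Boundary ∂_2: C_2 → C_1 acts by ∂[p,q,r] = [q,r] − [p,r] + [p,q]. For instance
  ∂afg = fg − ag + af,
  ∂bcf = cf − bf + bc.
The resulting 21×14 matrix has rank 13, and its Smith normal form has invariant factors (1,1,1,1,1,1,1,1,1,1,1,1,1).

Reading off H_k = ker ∂_k / im ∂_{k+1}:

  H_2: rank ker ∂_2 − rank ∂_3 = (14 − 13) − 0 = 1, and there is no ∂_3, so H_2 ≅ Z.

H_2 = Z.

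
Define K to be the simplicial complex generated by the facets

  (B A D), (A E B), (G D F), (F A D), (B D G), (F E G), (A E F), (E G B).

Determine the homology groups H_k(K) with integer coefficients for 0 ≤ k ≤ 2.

H_0 ≅ Z,  H_1 = 0,  H_2 ≅ Z.

K has 6 vertices, 12 edges, 8 triangles.
rank ∂_0 = 0, rank ∂_1 = 5 ⇒ b_0 = 6 − 0 − 5 = 1; all invariant factors of ∂_1 are 1 so no torsion. So H_0 = Z.
rank ∂_1 = 5, rank ∂_2 = 7 ⇒ b_1 = 12 − 5 − 7 = 0; all invariant factors of ∂_2 are 1 so no torsion. So H_1 = 0.
rank ∂_2 = 7, rank ∂_3 = 0 ⇒ b_2 = 8 − 7 − 0 = 1. So H_2 = Z.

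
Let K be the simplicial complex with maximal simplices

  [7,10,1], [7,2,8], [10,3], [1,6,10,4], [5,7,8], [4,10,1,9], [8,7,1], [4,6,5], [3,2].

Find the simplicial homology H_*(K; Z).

H_0 ≅ Z,  H_1 ≅ Z^2,  H_2 = 0,  H_3 = 0.

Order the vertices as 1 < 2 < 3 < 4 < 5 < 6 < 7 < 8 < 9 < 10. Listing each simplex with vertices in this order, K has dimension 3 with simplices:

  0-simplices (10): [1], [2], [3], [4], [5], [6], [7], [8], [9], [10]
  1-simplices (21): [1,4], [1,6], [1,7], [1,8], [1,9], [1,10], [2,3], [2,7], [2,8], [3,10], [4,5], [4,6], [4,9], [4,10], [5,6], [5,7], [5,8], [6,10], [7,8], [7,10], [9,10]
  2-simplices (12): [1,4,6], [1,4,9], [1,4,10], [1,6,10], [1,7,8], [1,7,10], [1,9,10], [2,7,8], [4,5,6], [4,6,10], [4,9,10], [5,7,8]
  3-simplices (2): [1,4,6,10], [1,4,9,10]

so the chain groups are C_0 ≅ Z^10, C_1 ≅ Z^21, C_2 ≅ Z^12, C_3 ≅ Z^2.

The boundary map ∂_1: C_1 → C_0 sends each edge [p,q] (with p < q) to q − p. For instance
  ∂[7,10] = [10] − [7].
As a 10×21 matrix over Z this has rank 9, with invariant factors (1,1,1,1,1,1,1,1,1).

The boundary map ∂_2: C_2 → C_1 maps a triangle to the signed sum of its edges. For instance
  ∂[1,4,9] = [4,9] − [1,9] + [1,4],
  ∂[4,5,6] = [5,6] − [4,6] + [4,5].
The resulting 21×12 matrix has rank 10, and its Smith normal form has invariant factors (1,1,1,1,1,1,1,1,1,1).

Boundary ∂_3: C_3 → C_2 sends each 3-simplex σ to the alternating sum Σ_i (−1)^i (σ with its i-th vertex removed). For instance
  ∂[1,4,6,10] = [4,6,10] − [1,6,10] + [1,4,10] − [1,4,6],
  ∂[1,4,9,10] = [4,9,10] − [1,9,10] + [1,4,10] − [1,4,9].
The resulting 12×2 matrix has rank 2, and its Smith normal form has invariant factors (1,1).

Computing H_k = (kernel of ∂_k) / (image of ∂_{k+1}):

  H_0: rank C_0 − rank ∂_1 = 10 − 9 = 1, and the invariant factors of ∂_1 are all 1, so H_0 ≅ Z.
  H_1: rank ker ∂_1 − rank ∂_2 = (21 − 9) − 10 = 2, and the invariant factors of ∂_2 are all 1, so H_1 ≅ Z^2.
  H_2: rank ker ∂_2 − rank ∂_3 = (12 − 10) − 2 = 0, and the invariant factors of ∂_3 are all 1, so H_2 ≅ 0.
  H_3: rank ker ∂_3 − rank ∂_4 = (2 − 2) − 0 = 0, and there is no ∂_4, so H_3 ≅ 0.

As a check, the Euler characteristic is 10 − 21 + 12 − 2 = -1, which agrees with 1 − 2 + 0 − 0 = -1.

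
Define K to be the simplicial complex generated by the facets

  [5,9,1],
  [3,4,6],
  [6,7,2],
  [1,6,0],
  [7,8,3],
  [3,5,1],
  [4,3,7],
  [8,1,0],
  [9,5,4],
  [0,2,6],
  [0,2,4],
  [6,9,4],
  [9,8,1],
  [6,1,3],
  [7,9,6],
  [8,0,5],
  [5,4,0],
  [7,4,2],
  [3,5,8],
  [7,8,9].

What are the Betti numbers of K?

b_0 = 1, b_1 = 1, b_2 = 0.

Fix the vertex order 0 < 1 < 2 < 3 < 4 < 5 < 6 < 7 < 8 < 9 and write every simplex with vertices in increasing order. Then dim K = 2 and the simplices of K are:

  0-simplices (10): [0], [1], [2], [3], [4], [5], [6], [7], [8], [9]
  1-simplices (30): (30 of them)
  2-simplices (20): (20 of them)

Hence C_0 ≅ Z^10, C_1 ≅ Z^30, C_2 ≅ Z^20.

Boundary ∂_1: C_1 → C_0 sends each edge [p,q] (with p < q) to q − p. For instance
  ∂[5,9] = [9] − [5].
The resulting 10×30 matrix has rank 9, and its Smith normal form has invariant factors (1,1,1,1,1,1,1,1,1).

∂_2: C_2 → C_1 acts by ∂[p,q,r] = [q,r] − [p,r] + [p,q]. For instance
  ∂[7,8,9] = [8,9] − [7,9] + [7,8],
  ∂[3,7,8] = [7,8] − [3,8] + [3,7].
The 30×20 boundary matrix has rank 20 and Smith normal form diag(1,1,1,1,1,1,1,1,1,1,1,1,1,1,1,1,1,1,1,2).

From H_k ≅ ker(∂_k) / im(∂_{k+1}) we obtain:

  H_0: rank C_0 − rank ∂_1 = 10 − 9 = 1, and the invariant factors of ∂_1 are all 1, so H_0 = Z.
  H_1: rank ker ∂_1 − rank ∂_2 = (30 − 9) − 20 = 1, and ∂_2 has invariant factor 2 > 1, so H_1 = Z ⊕ Z/2Z.
  H_2: rank ker ∂_2 − rank ∂_3 = (20 − 20) − 0 = 0, and there is no ∂_3, so H_2 = 0.

As a check, the Euler characteristic is 10 − 30 + 20 = 0, which agrees with 1 − 1 + 0 = 0.

Hence the Betti numbers are b_0 = 1, b_1 = 1, b_2 = 0.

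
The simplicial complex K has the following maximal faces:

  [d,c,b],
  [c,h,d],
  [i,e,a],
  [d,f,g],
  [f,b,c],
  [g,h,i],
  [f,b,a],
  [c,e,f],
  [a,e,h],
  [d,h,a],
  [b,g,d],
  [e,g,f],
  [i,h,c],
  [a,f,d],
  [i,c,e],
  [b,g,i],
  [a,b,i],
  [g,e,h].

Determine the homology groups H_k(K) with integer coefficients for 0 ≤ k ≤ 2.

H_0 ≅ Z,  H_1 ≅ Z ⊕ Z/2Z,  H_2 = 0.

K has 9 vertices, 27 edges, 18 triangles.
rank ∂_0 = 0, rank ∂_1 = 8 ⇒ b_0 = 9 − 0 − 8 = 1; all invariant factors of ∂_1 are 1 so no torsion. So H_0 ≅ Z.
rank ∂_1 = 8, rank ∂_2 = 18 ⇒ b_1 = 27 − 8 − 18 = 1; ∂_2 has invariant factor(s) [2] giving torsion. So H_1 ≅ Z ⊕ Z/2Z.
rank ∂_2 = 18, rank ∂_3 = 0 ⇒ b_2 = 18 − 18 − 0 = 0. So H_2 ≅ 0.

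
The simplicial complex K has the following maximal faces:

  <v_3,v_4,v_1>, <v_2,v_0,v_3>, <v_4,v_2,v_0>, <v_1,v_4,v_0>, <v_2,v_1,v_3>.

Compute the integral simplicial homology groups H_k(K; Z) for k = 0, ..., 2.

H_0 ≅ Z,  H_1 ≅ Z,  H_2 = 0.

We work with the vertex ordering v_0 < v_1 < v_2 < v_3 < v_4. The simplices of K, each written with vertices in increasing order, are:

  0-simplices (5): [v_0], [v_1], [v_2], [v_3], [v_4]
  1-simplices (10): [v_0,v_1], [v_0,v_2], [v_0,v_3], [v_0,v_4], [v_1,v_2], [v_1,v_3], [v_1,v_4], [v_2,v_3], [v_2,v_4], [v_3,v_4]
  2-simplices (5): [v_0,v_1,v_4], [v_0,v_2,v_3], [v_0,v_2,v_4], [v_1,v_2,v_3], [v_1,v_3,v_4]

giving chain groups C_0 ≅ Z^5, C_1 ≅ Z^10, C_2 ≅ Z^5.

Boundary ∂_1: C_1 → C_0 maps an edge to its endpoints' difference, ∂[p,q] = q − p.
As a 5×10 matrix over Z this has rank 4, with invariant factors (1,1,1,1).

Boundary ∂_2: C_2 → C_1 acts by ∂[p,q,r] = [q,r] − [p,r] + [p,q]. For instance
  ∂[v_0,v_2,v_3] = [v_2,v_3] − [v_0,v_3] + [v_0,v_2],
  ∂[v_0,v_2,v_4] = [v_2,v_4] − [v_0,v_4] + [v_0,v_2].
The 10×5 boundary matrix has rank 5 and Smith normal form diag(1,1,1,1,1).

Reading off H_k = ker ∂_k / im ∂_{k+1}:

  H_0: rank C_0 − rank ∂_1 = 5 − 4 = 1, and the invariant factors of ∂_1 are all 1, so H_0 = Z.
  H_1: rank ker ∂_1 − rank ∂_2 = (10 − 4) − 5 = 1, and the invariant factors of ∂_2 are all 1, so H_1 = Z.
  H_2: rank ker ∂_2 − rank ∂_3 = (5 − 5) − 0 = 0, and there is no ∂_3, so H_2 = 0.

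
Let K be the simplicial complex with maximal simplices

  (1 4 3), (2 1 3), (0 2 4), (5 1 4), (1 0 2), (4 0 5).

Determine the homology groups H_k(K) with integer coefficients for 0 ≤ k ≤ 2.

H_0 = Z,  H_1 = Z,  H_2 = 0.

Fix the vertex order 0 < 1 < 2 < 3 < 4 < 5 and write every simplex with vertices in increasing order. Then dim K = 2 and the simplices of K are:

  0-simplices (6): [0], [1], [2], [3], [4], [5]
  1-simplices (12): [0,1], [0,2], [0,4], [0,5], [1,2], [1,3], [1,4], [1,5], [2,3], [2,4], [3,4], [4,5]
  2-simplices (6): [0,1,2], [0,2,4], [0,4,5], [1,2,3], [1,3,4], [1,4,5]

Hence C_0 ≅ Z^6, C_1 ≅ Z^12, C_2 ≅ Z^6.

Boundary ∂_1: C_1 → C_0 sends each edge [p,q] (with p < q) to q − p.
As a 6×12 matrix over Z this has rank 5, with invariant factors (1,1,1,1,1).

The boundary map ∂_2: C_2 → C_1 maps a triangle to the signed sum of its edges. For instance
  ∂[1,4,5] = [4,5] − [1,5] + [1,4],
  ∂[0,2,4] = [2,4] − [0,4] + [0,2].
The resulting 12×6 matrix has rank 6, and its Smith normal form has invariant factors (1,1,1,1,1,1).

Reading off H_k = ker ∂_k / im ∂_{k+1}:

  H_0: rank C_0 − rank ∂_1 = 6 − 5 = 1, and the invariant factors of ∂_1 are all 1, so H_0 = Z.
  H_1: rank ker ∂_1 − rank ∂_2 = (12 − 5) − 6 = 1, and the invariant factors of ∂_2 are all 1, so H_1 = Z.
  H_2: rank ker ∂_2 − rank ∂_3 = (6 − 6) − 0 = 0, and there is no ∂_3, so H_2 = 0.

As a check, the Euler characteristic is 6 − 12 + 6 = 0, which agrees with 1 − 1 + 0 = 0.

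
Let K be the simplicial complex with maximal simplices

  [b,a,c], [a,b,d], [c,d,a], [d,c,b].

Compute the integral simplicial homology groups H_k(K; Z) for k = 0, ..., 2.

Fix the vertex order a < b < c < d and write every simplex with vertices in increasing order. Then dim K = 2 and the simplices of K are:

  0-simplices (4): a, b, c, d
  1-simplices (6): ab, ac, ad, bc, bd, cd
  2-simplices (4): abc, abd, acd, bcd

so the chain groups are C_0 ≅ Z^4, C_1 ≅ Z^6, C_2 ≅ Z^4.

Boundary ∂_1: C_1 → C_0 sends each edge [p,q] (with p < q) to q − p. For instance
  ∂ab = b − a.
The resulting 4×6 matrix has rank 3, and its Smith normal form has invariant factors (1,1,1).

Boundary ∂_2: C_2 → C_1 maps a triangle to the signed sum of its edges. For instance
  ∂acd = cd − ad + ac,
  ∂abc = bc − ac + ab.
This gives a 6×4 integer matrix of rank 3; reducing to Smith normal form yields diagonal entries (1,1,1).

Reading off H_k = ker ∂_k / im ∂_{k+1}:

  H_0: rank C_0 − rank ∂_1 = 4 − 3 = 1, and the invariant factors of ∂_1 are all 1, so H_0 = Z.
  H_1: rank ker ∂_1 − rank ∂_2 = (6 − 3) − 3 = 0, and the invariant factors of ∂_2 are all 1, so H_1 = 0.
  H_2: rank ker ∂_2 − rank ∂_3 = (4 − 3) − 0 = 1, and there is no ∂_3, so H_2 = Z.

H_0 = Z,  H_1 = 0,  H_2 = Z.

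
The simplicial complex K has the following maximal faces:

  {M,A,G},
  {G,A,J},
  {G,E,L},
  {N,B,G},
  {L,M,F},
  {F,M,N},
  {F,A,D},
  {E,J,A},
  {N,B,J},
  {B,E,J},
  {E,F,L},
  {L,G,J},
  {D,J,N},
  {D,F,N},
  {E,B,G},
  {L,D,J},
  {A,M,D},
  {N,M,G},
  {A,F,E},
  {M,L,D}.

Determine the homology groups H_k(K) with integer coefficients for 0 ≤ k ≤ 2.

H_0 ≅ Z,  H_1 ≅ Z ⊕ Z/2,  H_2 = 0.

Fix the vertex order A < B < D < E < F < G < J < L < M < N and write every simplex with vertices in increasing order. Then dim K = 2 and the simplices of K are:

  0-simplices (10): A, B, D, E, F, G, J, L, M, N
  1-simplices (30): AD, AE, AF, AG, AJ, AM, BE, BG, BJ, BN, DF, DJ, DL, DM, DN, EF, EG, EJ, EL, FL, FM, FN, GJ, GL, GM, GN, JL, JN, LM, MN
  2-simplices (20): ADF, ADM, AEF, AEJ, AGJ, AGM, BEG, BEJ, BGN, BJN, DFN, DJL, DJN, DLM, EFL, EGL, FLM, FMN, GJL, GMN

giving chain groups C_0 ≅ Z^10, C_1 ≅ Z^30, C_2 ≅ Z^20.

∂_1: C_1 → C_0 sends each edge [p,q] (with p < q) to q − p. For instance
  ∂EL = L − E.
The resulting 10×30 matrix has rank 9, and its Smith normal form has invariant factors (1,1,1,1,1,1,1,1,1).

∂_2: C_2 → C_1 sends each 2-simplex [p,q,r] to [q,r] − [p,r] + [p,q]. For instance
  ∂FMN = MN − FN + FM,
  ∂FLM = LM − FM + FL.
The resulting 30×20 matrix has rank 20, and its Smith normal form has invariant factors (1,1,1,1,1,1,1,1,1,1,1,1,1,1,1,1,1,1,1,2).

Computing H_k = (kernel of ∂_k) / (image of ∂_{k+1}):

  H_0: rank C_0 − rank ∂_1 = 10 − 9 = 1, and the invariant factors of ∂_1 are all 1, so H_0 ≅ Z.
  H_1: rank ker ∂_1 − rank ∂_2 = (30 − 9) − 20 = 1, and ∂_2 has invariant factor 2 > 1, so H_1 ≅ Z ⊕ Z/2.
  H_2: rank ker ∂_2 − rank ∂_3 = (20 − 20) − 0 = 0, and there is no ∂_3, so H_2 ≅ 0.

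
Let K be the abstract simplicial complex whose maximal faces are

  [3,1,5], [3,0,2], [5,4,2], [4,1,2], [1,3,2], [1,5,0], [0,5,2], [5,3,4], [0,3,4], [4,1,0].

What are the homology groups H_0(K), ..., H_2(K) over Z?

H_0 = Z,  H_1 = Z/2,  H_2 = 0.

We work with the vertex ordering 0 < 1 < 2 < 3 < 4 < 5. The simplices of K, each written with vertices in increasing order, are:

  0-simplices (6): [0], [1], [2], [3], [4], [5]
  1-simplices (15): [0,1], [0,2], [0,3], [0,4], [0,5], [1,2], [1,3], [1,4], [1,5], [2,3], [2,4], [2,5], [3,4], [3,5], [4,5]
  2-simplices (10): [0,1,4], [0,1,5], [0,2,3], [0,2,5], [0,3,4], [1,2,3], [1,2,4], [1,3,5], [2,4,5], [3,4,5]

so the chain groups are C_0 ≅ Z^6, C_1 ≅ Z^15, C_2 ≅ Z^10.

The boundary map ∂_1: C_1 → C_0 sends each edge [p,q] (with p < q) to q − p.
The resulting 6×15 matrix has rank 5, and its Smith normal form has invariant factors (1,1,1,1,1).

Boundary ∂_2: C_2 → C_1 acts by ∂[p,q,r] = [q,r] − [p,r] + [p,q]. For instance
  ∂[1,2,4] = [2,4] − [1,4] + [1,2],
  ∂[1,3,5] = [3,5] − [1,5] + [1,3].
As a 15×10 matrix over Z this has rank 10, with invariant factors (1,1,1,1,1,1,1,1,1,2).

Computing H_k = (kernel of ∂_k) / (image of ∂_{k+1}):

  H_0: rank C_0 − rank ∂_1 = 6 − 5 = 1, and the invariant factors of ∂_1 are all 1, so H_0 = Z.
  H_1: rank ker ∂_1 − rank ∂_2 = (15 − 5) − 10 = 0, and ∂_2 has invariant factor 2 > 1, so H_1 = Z/2.
  H_2: rank ker ∂_2 − rank ∂_3 = (10 − 10) − 0 = 0, and there is no ∂_3, so H_2 = 0.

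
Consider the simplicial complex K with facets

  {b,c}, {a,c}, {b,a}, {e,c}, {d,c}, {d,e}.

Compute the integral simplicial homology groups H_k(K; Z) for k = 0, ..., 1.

H_0 ≅ Z,  H_1 ≅ Z^2.

We work with the vertex ordering a < b < c < d < e. The simplices of K, each written with vertices in increasing order, are:

  0-simplices (5): a, b, c, d, e
  1-simplices (6): ab, ac, bc, cd, ce, de

so the chain groups are C_0 ≅ Z^5, C_1 ≅ Z^6.

∂_1: C_1 → C_0 sends each edge [p,q] (with p < q) to q − p. For instance
  ∂ac = c − a.
The resulting 5×6 matrix has rank 4, and its Smith normal form has invariant factors (1,1,1,1).

From H_k ≅ ker(∂_k) / im(∂_{k+1}) we obtain:

  H_0: rank C_0 − rank ∂_1 = 5 − 4 = 1, and the invariant factors of ∂_1 are all 1, so H_0 = Z.
  H_1: rank ker ∂_1 − rank ∂_2 = (6 − 4) − 0 = 2, and there is no ∂_2, so H_1 = Z^2.

(K is a triangulation of a wedge of 2 circles.)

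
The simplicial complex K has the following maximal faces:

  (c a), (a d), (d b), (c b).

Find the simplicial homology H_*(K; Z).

Fix the vertex order a < b < c < d and write every simplex with vertices in increasing order. Then dim K = 1 and the simplices of K are:

  0-simplices (4): a, b, c, d
  1-simplices (4): ac, ad, bc, bd

giving chain groups C_0 ≅ Z^4, C_1 ≅ Z^4.

∂_1: C_1 → C_0 maps an edge to its endpoints' difference, ∂[p,q] = q − p. For instance
  ∂ad = d − a.
This gives a 4×4 integer matrix of rank 3; reducing to Smith normal form yields diagonal entries (1,1,1).

From H_k ≅ ker(∂_k) / im(∂_{k+1}) we obtain:

  H_0: rank C_0 − rank ∂_1 = 4 − 3 = 1, and the invariant factors of ∂_1 are all 1, so H_0 = Z.
  H_1: rank ker ∂_1 − rank ∂_2 = (4 − 3) − 0 = 1, and there is no ∂_2, so H_1 = Z.

H_0 ≅ Z,  H_1 ≅ Z.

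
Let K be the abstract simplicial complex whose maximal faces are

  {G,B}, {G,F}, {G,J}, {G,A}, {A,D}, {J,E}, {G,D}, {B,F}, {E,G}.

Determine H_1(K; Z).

Take the total order A < B < D < E < F < G < J on the vertex set. Then K (dimension 1) consists of the simplices:

  0-simplices (7): A, B, D, E, F, G, J
  1-simplices (9): AD, AG, BF, BG, DG, EG, EJ, FG, GJ

giving chain groups C_0 ≅ Z^7, C_1 ≅ Z^9.

Boundary ∂_1: C_1 → C_0 is given by ∂[p,q] = [q] − [p].
The 7×9 boundary matrix has rank 6 and Smith normal form diag(1,1,1,1,1,1).

Computing H_k = (kernel of ∂_k) / (image of ∂_{k+1}):

  H_1: rank ker ∂_1 − rank ∂_2 = (9 − 6) − 0 = 3, and there is no ∂_2, so H_1 ≅ Z^3.

H_1 ≅ Z^3.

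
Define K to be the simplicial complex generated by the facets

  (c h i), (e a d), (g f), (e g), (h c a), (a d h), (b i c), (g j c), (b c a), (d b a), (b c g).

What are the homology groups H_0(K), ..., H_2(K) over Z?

H_0 ≅ Z,  H_1 ≅ Z,  H_2 = 0.

We work with the vertex ordering a < b < c < d < e < f < g < h < i < j. The simplices of K, each written with vertices in increasing order, are:

  0-simplices (10): a, b, c, d, e, f, g, h, i, j
  1-simplices (19): ab, ac, ad, ae, ah, bc, bd, bg, bi, cg, ch, ci, cj, de, dh, eg, fg, gj, hi
  2-simplices (9): abc, abd, ach, ade, adh, bcg, bci, cgj, chi

so the chain groups are C_0 ≅ Z^10, C_1 ≅ Z^19, C_2 ≅ Z^9.

∂_1: C_1 → C_0 is given by ∂[p,q] = [q] − [p].
This gives a 10×19 integer matrix of rank 9; reducing to Smith normal form yields diagonal entries (1,1,1,1,1,1,1,1,1).

Boundary ∂_2: C_2 → C_1 acts by ∂[p,q,r] = [q,r] − [p,r] + [p,q]. For instance
  ∂adh = dh − ah + ad,
  ∂bci = ci − bi + bc.
This gives a 19×9 integer matrix of rank 9; reducing to Smith normal form yields diagonal entries (1,1,1,1,1,1,1,1,1).

Computing H_k = (kernel of ∂_k) / (image of ∂_{k+1}):

  H_0: rank C_0 − rank ∂_1 = 10 − 9 = 1, and the invariant factors of ∂_1 are all 1, so H_0 = Z.
  H_1: rank ker ∂_1 − rank ∂_2 = (19 − 9) − 9 = 1, and the invariant factors of ∂_2 are all 1, so H_1 = Z.
  H_2: rank ker ∂_2 − rank ∂_3 = (9 − 9) − 0 = 0, and there is no ∂_3, so H_2 = 0.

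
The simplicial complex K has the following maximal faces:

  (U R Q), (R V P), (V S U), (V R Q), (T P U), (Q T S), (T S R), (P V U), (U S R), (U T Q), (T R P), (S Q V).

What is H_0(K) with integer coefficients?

H_0 ≅ Z.

Fix the vertex order P < Q < R < S < T < U < V and write every simplex with vertices in increasing order. Then dim K = 2 and the simplices of K are:

  0-simplices (7): P, Q, R, S, T, U, V
  1-simplices (18): PR, PT, PU, PV, QR, QS, QT, QU, QV, RS, RT, RU, RV, ST, SU, SV, TU, UV
  2-simplices (12): PRT, PRV, PTU, PUV, QRU, QRV, QST, QSV, QTU, RST, RSU, SUV

so the chain groups are C_0 ≅ Z^7, C_1 ≅ Z^18, C_2 ≅ Z^12.

∂_1: C_1 → C_0 maps an edge to its endpoints' difference, ∂[p,q] = q − p. For instance
  ∂TU = U − T.
As a 7×18 matrix over Z this has rank 6, with invariant factors (1,1,1,1,1,1).

∂_2: C_2 → C_1 sends each 2-simplex [p,q,r] to [q,r] − [p,r] + [p,q]. For instance
  ∂QST = ST − QT + QS,
  ∂PTU = TU − PU + PT.
The 18×12 boundary matrix has rank 12 and Smith normal form diag(1,1,1,1,1,1,1,1,1,1,1,2).

From H_k ≅ ker(∂_k) / im(∂_{k+1}) we obtain:

  H_0: rank C_0 − rank ∂_1 = 7 − 6 = 1, and the invariant factors of ∂_1 are all 1, so H_0 ≅ Z.

(K is a triangulation of the real projective plane RP^2.)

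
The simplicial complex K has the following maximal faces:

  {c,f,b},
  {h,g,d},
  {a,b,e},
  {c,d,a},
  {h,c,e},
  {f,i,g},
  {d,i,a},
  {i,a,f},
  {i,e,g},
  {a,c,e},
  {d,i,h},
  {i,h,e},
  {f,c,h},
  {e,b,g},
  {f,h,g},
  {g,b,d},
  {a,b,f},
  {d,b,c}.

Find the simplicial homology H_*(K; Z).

H_0 = Z,  H_1 = Z ⊕ Z/2,  H_2 = 0.

We work with the vertex ordering a < b < c < d < e < f < g < h < i. The simplices of K, each written with vertices in increasing order, are:

  0-simplices (9): a, b, c, d, e, f, g, h, i
  1-simplices (27): ab, ac, ad, ae, af, ai, bc, bd, be, bf, bg, cd, ce, cf, ch, dg, dh, di, eg, eh, ei, fg, fh, fi, gh, gi, hi
  2-simplices (18): abe, abf, acd, ace, adi, afi, bcd, bcf, bdg, beg, ceh, cfh, dgh, dhi, egi, ehi, fgh, fgi

so the chain groups are C_0 ≅ Z^9, C_1 ≅ Z^27, C_2 ≅ Z^18.

∂_1: C_1 → C_0 is given by ∂[p,q] = [q] − [p]. For instance
  ∂ch = h − c.
The resulting 9×27 matrix has rank 8, and its Smith normal form has invariant factors (1,1,1,1,1,1,1,1).

The boundary map ∂_2: C_2 → C_1 acts by ∂[p,q,r] = [q,r] − [p,r] + [p,q]. For instance
  ∂abe = be − ae + ab,
  ∂fgi = gi − fi + fg.
The resulting 27×18 matrix has rank 18, and its Smith normal form has invariant factors (1,1,1,1,1,1,1,1,1,1,1,1,1,1,1,1,1,2).

From H_k ≅ ker(∂_k) / im(∂_{k+1}) we obtain:

  H_0: rank C_0 − rank ∂_1 = 9 − 8 = 1, and the invariant factors of ∂_1 are all 1, so H_0 ≅ Z.
  H_1: rank ker ∂_1 − rank ∂_2 = (27 − 8) − 18 = 1, and ∂_2 has invariant factor 2 > 1, so H_1 ≅ Z ⊕ Z/2.
  H_2: rank ker ∂_2 − rank ∂_3 = (18 − 18) − 0 = 0, and there is no ∂_3, so H_2 ≅ 0.

As a check, the Euler characteristic is 9 − 27 + 18 = 0, which agrees with 1 − 1 + 0 = 0.
(K is a triangulation of the Klein bottle.)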